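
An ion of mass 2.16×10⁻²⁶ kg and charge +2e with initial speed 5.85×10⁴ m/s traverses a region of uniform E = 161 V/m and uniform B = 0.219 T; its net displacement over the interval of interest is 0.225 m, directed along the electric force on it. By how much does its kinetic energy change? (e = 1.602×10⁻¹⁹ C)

ΔKE ≈ 1.16×10⁻¹⁷ J

The magnetic force is always ⟂ v and does no work; only the electric force changes KE.
ΔKE = F_E · d = |q|E d = (3.204×10⁻¹⁹)(161)(0.225) ≈ 1.16×10⁻¹⁷ J.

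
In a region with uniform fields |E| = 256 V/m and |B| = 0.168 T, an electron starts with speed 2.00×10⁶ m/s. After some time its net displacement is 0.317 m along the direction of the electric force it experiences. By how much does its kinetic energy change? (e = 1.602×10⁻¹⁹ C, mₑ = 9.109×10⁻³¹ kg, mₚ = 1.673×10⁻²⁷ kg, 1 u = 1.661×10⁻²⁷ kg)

ΔKE ≈ 1.30×10⁻¹⁷ J

The magnetic force is always ⟂ v and does no work; only the electric force changes KE.
ΔKE = F_E · d = |q|E d = (1.602×10⁻¹⁹)(256)(0.317) ≈ 1.30×10⁻¹⁷ J.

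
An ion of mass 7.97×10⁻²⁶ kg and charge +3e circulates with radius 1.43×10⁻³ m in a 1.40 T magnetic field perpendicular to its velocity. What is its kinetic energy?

v = |q|Br/m, then KE = ½mv² = (qBr)²/(2m).
v = (4.806×10⁻¹⁹)(1.40)(1.43×10⁻³)/7.97×10⁻²⁶ ≈ 1.207×10⁴ m/s.
KE = ½(7.97×10⁻²⁶)(1.207×10⁴)² ≈ 5.81×10⁻¹⁸ J = 36.3 eV.

KE ≈ 36.3 eV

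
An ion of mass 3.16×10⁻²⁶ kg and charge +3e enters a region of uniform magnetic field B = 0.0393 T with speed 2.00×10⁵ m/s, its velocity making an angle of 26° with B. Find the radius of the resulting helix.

v⊥ = v sinθ = 2.00×10⁵·sin26° ≈ 8.767×10⁴ m/s.
r = m v⊥/(|q|B) = (3.16×10⁻²⁶)(8.767×10⁴)/((4.806×10⁻¹⁹)(0.0393)) ≈ 0.147 m.

r ≈ 0.147 m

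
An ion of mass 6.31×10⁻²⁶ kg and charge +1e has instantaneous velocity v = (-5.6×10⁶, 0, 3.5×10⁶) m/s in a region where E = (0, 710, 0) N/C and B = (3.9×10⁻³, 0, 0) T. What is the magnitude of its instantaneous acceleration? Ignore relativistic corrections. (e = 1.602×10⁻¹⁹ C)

|a| ≈ 3.65×10¹⁰ m/s²

v×B = (0, 1.36×10⁴, 0) N/C.
E + v×B = (0, 1.44×10⁴, 0) N/C.
F = q(E + v×B) = (1.602×10⁻¹⁹ C)·(0, 1.44×10⁴, 0) = (0, 2.30×10⁻¹⁵, 0) N.
|a| = |F|/m = 2.300×10⁻¹⁵/6.31×10⁻²⁶ ≈ 3.65×10¹⁰ m/s².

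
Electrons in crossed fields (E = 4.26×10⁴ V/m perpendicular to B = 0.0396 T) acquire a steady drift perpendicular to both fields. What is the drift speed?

v_d ≈ 1.08×10⁶ m/s

The steady drift has the magnetic force balancing the electric force, so v_d = E/B.
v_d = 4.26×10⁴/0.0396 = 1.08×10⁶ m/s.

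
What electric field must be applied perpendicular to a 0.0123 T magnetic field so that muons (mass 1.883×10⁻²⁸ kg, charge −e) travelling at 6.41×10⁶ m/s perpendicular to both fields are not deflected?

For straight-line motion qE = qvB, so E = vB.
E = 6.41×10⁶ × 0.0123 = 7.88×10⁴ V/m.

E = 7.88×10⁴ V/m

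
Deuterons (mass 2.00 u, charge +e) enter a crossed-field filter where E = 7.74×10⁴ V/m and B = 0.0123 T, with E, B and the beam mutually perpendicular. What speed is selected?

v = 6.29×10⁶ m/s

Straight-line motion ⇒ electric and magnetic forces cancel, so E = vB.
v = E/B = 7.74×10⁴/0.0123 = 6.29×10⁶ m/s.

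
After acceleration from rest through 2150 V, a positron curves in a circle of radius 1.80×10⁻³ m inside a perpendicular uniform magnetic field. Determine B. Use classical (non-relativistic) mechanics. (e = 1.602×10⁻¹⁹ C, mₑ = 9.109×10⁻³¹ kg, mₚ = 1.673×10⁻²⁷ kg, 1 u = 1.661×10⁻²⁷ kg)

B ≈ 0.0869 T

v = √(2|q|V/m) = √(2·1.602×10⁻¹⁹·2150/9.109×10⁻³¹) ≈ 2.750×10⁷ m/s.
B = mv/(|q|r) = (9.109×10⁻³¹)(2.750×10⁷)/((1.602×10⁻¹⁹)(1.80×10⁻³)) ≈ 0.0869 T.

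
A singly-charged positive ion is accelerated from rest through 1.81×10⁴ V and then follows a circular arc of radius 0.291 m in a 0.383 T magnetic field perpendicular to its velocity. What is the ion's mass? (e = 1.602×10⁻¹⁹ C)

m ≈ 5.50×10⁻²⁶ kg

Combine |q|V = ½mv² and r = mv/(|q|B): eliminate v to get m = qB²r²/(2V).
m = (1.602×10⁻¹⁹)(0.383)²(0.291)²/(2·1.81×10⁴) ≈ 5.50×10⁻²⁶ kg.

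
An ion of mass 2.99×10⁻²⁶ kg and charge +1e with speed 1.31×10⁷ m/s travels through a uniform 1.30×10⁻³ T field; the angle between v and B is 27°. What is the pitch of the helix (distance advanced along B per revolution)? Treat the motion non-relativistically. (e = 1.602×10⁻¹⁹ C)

p ≈ 1.05×10⁴ m

v∥ = v cosθ = 1.31×10⁷·cos27° ≈ 1.167×10⁷ m/s.
T = 2πm/(|q|B) = 2π(2.99×10⁻²⁶)/((1.602×10⁻¹⁹)(1.30×10⁻³)) ≈ 9.021×10⁻⁴ s.
pitch = v∥ T = (1.167×10⁷)(9.021×10⁻⁴) ≈ 1.05×10⁴ m.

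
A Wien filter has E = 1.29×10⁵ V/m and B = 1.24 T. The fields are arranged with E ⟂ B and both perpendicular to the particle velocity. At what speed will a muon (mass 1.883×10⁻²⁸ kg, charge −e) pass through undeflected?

Zero net Lorentz force requires |qE| = |q v×B|, i.e. E = vB.
v = E/B = 1.29×10⁵/1.24 = 1.04×10⁵ m/s.
The result is independent of the particle's charge and mass.

v = 1.04×10⁵ m/s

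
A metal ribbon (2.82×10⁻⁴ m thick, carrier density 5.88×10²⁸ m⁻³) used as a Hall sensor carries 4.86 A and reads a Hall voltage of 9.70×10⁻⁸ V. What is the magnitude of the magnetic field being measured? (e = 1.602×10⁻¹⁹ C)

From V_H = IB/(n e t), B = V_H n e t / I.
B = (9.70×10⁻⁸)(5.88×10²⁸)(1.602×10⁻¹⁹)(2.82×10⁻⁴)/4.86 ≈ 0.0530 T.

B ≈ 0.0530 T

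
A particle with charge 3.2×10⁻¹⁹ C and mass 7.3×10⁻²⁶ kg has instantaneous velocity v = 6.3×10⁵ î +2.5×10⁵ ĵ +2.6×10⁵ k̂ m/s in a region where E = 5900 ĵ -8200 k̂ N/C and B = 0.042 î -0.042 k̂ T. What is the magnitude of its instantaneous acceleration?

|a| ≈ 2.12×10¹¹ m/s²

v×B = (-1.05×10⁴, 3.74×10⁴, -1.05×10⁴) N/C.
E + v×B = (-1.05×10⁴, 4.33×10⁴, -1.87×10⁴) N/C.
F = q(E + v×B) = (3.2×10⁻¹⁹ C)·(-1.05×10⁴, 4.33×10⁴, -1.87×10⁴) = (-3.36×10⁻¹⁵, 1.38×10⁻¹⁴, -5.98×10⁻¹⁵) N.
|a| = |F|/m = 1.546×10⁻¹⁴/7.3×10⁻²⁶ ≈ 2.12×10¹¹ m/s².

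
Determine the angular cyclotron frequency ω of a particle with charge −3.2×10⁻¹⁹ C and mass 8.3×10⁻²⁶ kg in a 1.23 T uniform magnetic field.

ω ≈ 4.74×10⁶ rad/s

ω = |q|B/m.
ω = (3.2×10⁻¹⁹)(1.23)/8.3×10⁻²⁶ ≈ 4.74×10⁶ rad/s.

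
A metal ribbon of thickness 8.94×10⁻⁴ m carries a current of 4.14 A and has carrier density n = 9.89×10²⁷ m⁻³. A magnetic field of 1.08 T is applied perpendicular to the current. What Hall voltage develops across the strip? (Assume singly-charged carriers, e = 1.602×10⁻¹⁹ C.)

V_H ≈ 3.16×10⁻⁶ V

V_H = IB/(n e t).
V_H = (4.14)(1.08)/((9.89×10²⁷)(1.602×10⁻¹⁹)(8.94×10⁻⁴)) ≈ 3.16×10⁻⁶ V.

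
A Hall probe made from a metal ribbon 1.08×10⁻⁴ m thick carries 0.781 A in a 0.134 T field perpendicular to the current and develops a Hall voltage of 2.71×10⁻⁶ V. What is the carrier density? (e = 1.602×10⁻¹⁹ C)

n ≈ 2.23×10²⁷ m⁻³

From V_H = IB/(n e t), n = IB/(V_H e t).
n = (0.781)(0.134)/((2.71×10⁻⁶)(1.602×10⁻¹⁹)(1.08×10⁻⁴)) ≈ 2.23×10²⁷ m⁻³.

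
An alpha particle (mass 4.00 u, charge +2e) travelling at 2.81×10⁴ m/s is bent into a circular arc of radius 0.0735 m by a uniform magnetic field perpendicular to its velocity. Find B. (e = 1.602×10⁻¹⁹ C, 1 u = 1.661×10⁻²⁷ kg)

B ≈ 7.93×10⁻³ T

From |q|vB = mv²/r, B = mv/(|q|r).
B = (6.644×10⁻²⁷)(2.81×10⁴)/((3.204×10⁻¹⁹)(0.0735)) ≈ 7.93×10⁻³ T.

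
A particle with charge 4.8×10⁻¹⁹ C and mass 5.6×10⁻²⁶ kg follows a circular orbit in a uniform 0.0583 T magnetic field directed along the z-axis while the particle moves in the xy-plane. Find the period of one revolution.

T ≈ 1.26×10⁻⁵ s

The cyclotron period depends only on m, q, B: T = 2πm/(|q|B).
T = 2π(5.6×10⁻²⁶)/((4.8×10⁻¹⁹)(0.0583)) ≈ 1.26×10⁻⁵ s.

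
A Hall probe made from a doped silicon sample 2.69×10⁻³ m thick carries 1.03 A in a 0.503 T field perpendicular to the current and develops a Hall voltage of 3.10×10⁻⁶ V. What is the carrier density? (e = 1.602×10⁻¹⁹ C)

From V_H = IB/(n e t), n = IB/(V_H e t).
n = (1.03)(0.503)/((3.10×10⁻⁶)(1.602×10⁻¹⁹)(2.69×10⁻³)) ≈ 3.88×10²⁶ m⁻³.

n ≈ 3.88×10²⁶ m⁻³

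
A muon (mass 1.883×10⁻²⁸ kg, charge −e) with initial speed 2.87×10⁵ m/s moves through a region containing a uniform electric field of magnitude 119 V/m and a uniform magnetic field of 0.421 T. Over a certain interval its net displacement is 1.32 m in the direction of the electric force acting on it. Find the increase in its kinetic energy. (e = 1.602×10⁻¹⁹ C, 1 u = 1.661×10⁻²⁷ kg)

ΔKE ≈ 2.52×10⁻¹⁷ J

The magnetic force is always ⟂ v and does no work; only the electric force changes KE.
ΔKE = F_E · d = |q|E d = (1.602×10⁻¹⁹)(119)(1.32) ≈ 2.52×10⁻¹⁷ J.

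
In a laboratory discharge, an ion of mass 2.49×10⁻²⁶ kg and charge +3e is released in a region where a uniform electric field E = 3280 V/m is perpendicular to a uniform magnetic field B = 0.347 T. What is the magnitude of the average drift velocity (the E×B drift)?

v_d ≈ 9450 m/s

In crossed fields the guiding centre drifts at v_d = |E×B|/B² = E/B, independent of charge and mass.
v_d = 3280/0.347 = 9450 m/s.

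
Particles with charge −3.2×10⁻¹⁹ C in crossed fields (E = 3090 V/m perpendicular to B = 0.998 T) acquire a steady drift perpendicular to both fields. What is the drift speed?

In crossed fields the guiding centre drifts at v_d = |E×B|/B² = E/B, independent of charge and mass.
v_d = 3090/0.998 = 3100 m/s.

v_d ≈ 3100 m/s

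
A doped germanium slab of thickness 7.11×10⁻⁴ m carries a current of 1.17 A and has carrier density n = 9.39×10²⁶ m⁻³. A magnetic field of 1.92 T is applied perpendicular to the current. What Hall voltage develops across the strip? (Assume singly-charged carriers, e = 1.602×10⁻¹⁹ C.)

V_H = IB/(n e t).
V_H = (1.17)(1.92)/((9.39×10²⁶)(1.602×10⁻¹⁹)(7.11×10⁻⁴)) ≈ 2.10×10⁻⁵ V.

V_H ≈ 2.10×10⁻⁵ V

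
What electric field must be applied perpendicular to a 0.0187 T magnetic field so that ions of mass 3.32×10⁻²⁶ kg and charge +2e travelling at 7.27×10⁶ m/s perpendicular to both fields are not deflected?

For straight-line motion qE = qvB, so E = vB.
E = 7.27×10⁶ × 0.0187 = 1.36×10⁵ V/m.

E = 1.36×10⁵ V/m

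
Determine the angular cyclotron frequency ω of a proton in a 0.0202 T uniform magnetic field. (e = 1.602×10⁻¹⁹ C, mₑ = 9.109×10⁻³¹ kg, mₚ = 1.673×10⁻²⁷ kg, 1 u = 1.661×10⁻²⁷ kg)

ω ≈ 1.93×10⁶ rad/s

ω = |q|B/m.
ω = (1.602×10⁻¹⁹)(0.0202)/1.673×10⁻²⁷ ≈ 1.93×10⁶ rad/s.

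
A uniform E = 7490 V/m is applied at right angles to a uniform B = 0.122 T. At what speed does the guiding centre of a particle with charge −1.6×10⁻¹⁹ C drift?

In crossed fields the guiding centre drifts at v_d = |E×B|/B² = E/B, independent of charge and mass.
v_d = 7490/0.122 = 6.14×10⁴ m/s.

v_d ≈ 6.14×10⁴ m/s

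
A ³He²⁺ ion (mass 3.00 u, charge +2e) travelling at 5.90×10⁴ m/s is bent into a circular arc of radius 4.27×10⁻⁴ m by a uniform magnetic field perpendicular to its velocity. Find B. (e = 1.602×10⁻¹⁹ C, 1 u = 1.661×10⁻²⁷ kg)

From |q|vB = mv²/r, B = mv/(|q|r).
B = (4.983×10⁻²⁷)(5.90×10⁴)/((3.204×10⁻¹⁹)(4.27×10⁻⁴)) ≈ 2.15 T.

B ≈ 2.15 T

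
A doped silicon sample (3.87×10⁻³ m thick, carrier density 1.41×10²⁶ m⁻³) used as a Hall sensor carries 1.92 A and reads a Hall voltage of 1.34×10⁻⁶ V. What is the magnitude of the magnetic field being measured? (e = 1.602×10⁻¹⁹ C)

From V_H = IB/(n e t), B = V_H n e t / I.
B = (1.34×10⁻⁶)(1.41×10²⁶)(1.602×10⁻¹⁹)(3.87×10⁻³)/1.92 ≈ 0.0610 T.

B ≈ 0.0610 T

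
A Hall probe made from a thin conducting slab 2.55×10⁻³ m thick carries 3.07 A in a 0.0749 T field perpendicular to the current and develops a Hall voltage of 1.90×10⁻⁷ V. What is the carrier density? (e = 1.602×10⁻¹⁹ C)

n ≈ 2.96×10²⁷ m⁻³

From V_H = IB/(n e t), n = IB/(V_H e t).
n = (3.07)(0.0749)/((1.90×10⁻⁷)(1.602×10⁻¹⁹)(2.55×10⁻³)) ≈ 2.96×10²⁷ m⁻³.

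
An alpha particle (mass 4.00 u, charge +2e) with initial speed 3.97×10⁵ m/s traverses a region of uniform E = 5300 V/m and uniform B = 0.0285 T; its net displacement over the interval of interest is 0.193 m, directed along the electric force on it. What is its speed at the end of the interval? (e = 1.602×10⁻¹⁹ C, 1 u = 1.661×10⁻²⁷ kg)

v_f ≈ 5.06×10⁵ m/s

B does no work; ΔKE = |q|E d.
½mv_f² = ½mv₀² + |q|Ed = ½(6.644×10⁻²⁷)(3.97×10⁵)² + (3.204×10⁻¹⁹)(5300)(0.193) ≈ 5.236×10⁻¹⁶ J + 3.277×10⁻¹⁶ J ≈ 8.513×10⁻¹⁶ J.
v_f = √(2·8.513×10⁻¹⁶/6.644×10⁻²⁷) ≈ 5.06×10⁵ m/s.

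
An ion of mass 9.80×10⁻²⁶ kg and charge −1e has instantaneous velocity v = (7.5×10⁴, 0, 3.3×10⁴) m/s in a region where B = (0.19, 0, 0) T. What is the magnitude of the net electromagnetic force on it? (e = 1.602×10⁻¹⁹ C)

v×B = (0, 6270, 0) N/C.
F = q v×B = (−1.602×10⁻¹⁹ C)·(0, 6270, 0) = (0, -1.00×10⁻¹⁵, 0) N.
|F| = 1.00×10⁻¹⁵ N.

|F| ≈ 1.00×10⁻¹⁵ N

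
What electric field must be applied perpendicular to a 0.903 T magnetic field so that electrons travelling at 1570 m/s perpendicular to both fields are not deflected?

E = 1420 V/m

For straight-line motion qE = qvB, so E = vB.
E = 1570 × 0.903 = 1420 V/m.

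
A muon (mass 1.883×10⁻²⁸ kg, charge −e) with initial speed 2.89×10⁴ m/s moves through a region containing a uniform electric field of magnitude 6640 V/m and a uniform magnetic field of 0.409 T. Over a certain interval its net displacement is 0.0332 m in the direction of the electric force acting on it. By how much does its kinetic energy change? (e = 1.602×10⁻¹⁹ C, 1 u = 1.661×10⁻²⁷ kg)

The magnetic force is always ⟂ v and does no work; only the electric force changes KE.
ΔKE = F_E · d = |q|E d = (1.602×10⁻¹⁹)(6640)(0.0332) ≈ 3.53×10⁻¹⁷ J.

ΔKE ≈ 3.53×10⁻¹⁷ J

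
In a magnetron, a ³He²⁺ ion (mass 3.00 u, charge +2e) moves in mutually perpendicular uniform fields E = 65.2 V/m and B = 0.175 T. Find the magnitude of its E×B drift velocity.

The E×B drift speed is v_d = E/B.
v_d = 65.2/0.175 = 373 m/s.

v_d ≈ 373 m/s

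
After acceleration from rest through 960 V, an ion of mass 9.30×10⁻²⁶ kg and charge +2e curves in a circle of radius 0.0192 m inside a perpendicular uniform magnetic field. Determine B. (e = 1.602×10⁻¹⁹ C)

v = √(2|q|V/m) = √(2·3.204×10⁻¹⁹·960/9.30×10⁻²⁶) ≈ 8.133×10⁴ m/s.
B = mv/(|q|r) = (9.30×10⁻²⁶)(8.133×10⁴)/((3.204×10⁻¹⁹)(0.0192)) ≈ 1.23 T.

B ≈ 1.23 T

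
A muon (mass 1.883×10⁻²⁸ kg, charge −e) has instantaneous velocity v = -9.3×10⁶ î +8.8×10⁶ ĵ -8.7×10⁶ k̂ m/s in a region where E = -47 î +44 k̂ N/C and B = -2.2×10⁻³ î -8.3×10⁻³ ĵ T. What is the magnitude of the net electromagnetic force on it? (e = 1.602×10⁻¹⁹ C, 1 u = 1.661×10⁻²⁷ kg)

v×B = (-7.22×10⁴, 1.91×10⁴, 9.66×10⁴) N/C.
E + v×B = (-7.23×10⁴, 1.91×10⁴, 9.66×10⁴) N/C.
F = q(E + v×B) = (−1.602×10⁻¹⁹ C)·(-7.23×10⁴, 1.91×10⁴, 9.66×10⁴) = (1.16×10⁻¹⁴, -3.07×10⁻¹⁵, -1.55×10⁻¹⁴) N.
|F| = 1.96×10⁻¹⁴ N.

|F| ≈ 1.96×10⁻¹⁴ N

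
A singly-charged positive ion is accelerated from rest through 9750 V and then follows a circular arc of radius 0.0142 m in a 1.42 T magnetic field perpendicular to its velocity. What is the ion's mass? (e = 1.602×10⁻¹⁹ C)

Combine |q|V = ½mv² and r = mv/(|q|B): eliminate v to get m = qB²r²/(2V).
m = (1.602×10⁻¹⁹)(1.42)²(0.0142)²/(2·9750) ≈ 3.34×10⁻²⁷ kg.

m ≈ 3.34×10⁻²⁷ kg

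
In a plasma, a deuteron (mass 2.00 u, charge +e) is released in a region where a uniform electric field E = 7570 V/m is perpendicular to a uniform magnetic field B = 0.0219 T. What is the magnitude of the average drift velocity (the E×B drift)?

The steady drift has the magnetic force balancing the electric force, so v_d = E/B.
v_d = 7570/0.0219 = 3.46×10⁵ m/s.

v_d ≈ 3.46×10⁵ m/s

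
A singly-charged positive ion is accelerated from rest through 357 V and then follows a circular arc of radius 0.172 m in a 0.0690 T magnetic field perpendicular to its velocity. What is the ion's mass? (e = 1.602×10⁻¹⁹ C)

m ≈ 3.16×10⁻²⁶ kg

Combine |q|V = ½mv² and r = mv/(|q|B): eliminate v to get m = qB²r²/(2V).
m = (1.602×10⁻¹⁹)(0.0690)²(0.172)²/(2·357) ≈ 3.16×10⁻²⁶ kg.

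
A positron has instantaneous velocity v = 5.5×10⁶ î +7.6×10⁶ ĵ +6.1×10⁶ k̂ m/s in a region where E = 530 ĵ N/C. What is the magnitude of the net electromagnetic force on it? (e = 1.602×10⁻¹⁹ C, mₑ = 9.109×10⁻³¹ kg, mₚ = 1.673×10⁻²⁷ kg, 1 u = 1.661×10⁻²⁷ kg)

|F| ≈ 8.49×10⁻¹⁷ N

Only an electric field acts, so F = qE = (1.602×10⁻¹⁹ C)·(0, 530, 0) = (0, 8.49×10⁻¹⁷, 0) N.
|F| = 8.49×10⁻¹⁷ N.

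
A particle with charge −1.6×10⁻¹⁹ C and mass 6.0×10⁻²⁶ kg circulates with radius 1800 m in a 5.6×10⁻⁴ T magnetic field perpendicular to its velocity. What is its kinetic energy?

v = |q|Br/m, then KE = ½mv² = (qBr)²/(2m).
v = (1.6×10⁻¹⁹)(5.6×10⁻⁴)(1800)/6.0×10⁻²⁶ ≈ 2.688×10⁶ m/s.
KE = ½(6.0×10⁻²⁶)(2.688×10⁶)² ≈ 2.2×10⁻¹³ J = 1.4×10⁶ eV.

KE ≈ 1.4×10⁶ eV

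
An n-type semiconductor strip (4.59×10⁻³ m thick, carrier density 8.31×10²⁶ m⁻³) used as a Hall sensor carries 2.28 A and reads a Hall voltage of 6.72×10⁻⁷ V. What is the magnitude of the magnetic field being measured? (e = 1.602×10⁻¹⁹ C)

B ≈ 0.180 T

From V_H = IB/(n e t), B = V_H n e t / I.
B = (6.72×10⁻⁷)(8.31×10²⁶)(1.602×10⁻¹⁹)(4.59×10⁻³)/2.28 ≈ 0.180 T.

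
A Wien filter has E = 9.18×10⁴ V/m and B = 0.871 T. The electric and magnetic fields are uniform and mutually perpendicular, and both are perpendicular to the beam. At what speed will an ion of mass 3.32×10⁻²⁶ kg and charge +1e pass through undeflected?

v = 1.05×10⁵ m/s

For undeflected motion the electric and magnetic forces balance: qE = qvB.
v = E/B = 9.18×10⁴/0.871 = 1.05×10⁵ m/s.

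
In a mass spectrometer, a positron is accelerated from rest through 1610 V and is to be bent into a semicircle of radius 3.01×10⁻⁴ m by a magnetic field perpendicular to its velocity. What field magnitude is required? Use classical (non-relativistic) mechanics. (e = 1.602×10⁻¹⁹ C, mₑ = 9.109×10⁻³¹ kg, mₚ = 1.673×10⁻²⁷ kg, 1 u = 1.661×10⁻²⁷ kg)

B ≈ 0.450 T

v = √(2|q|V/m) = √(2·1.602×10⁻¹⁹·1610/9.109×10⁻³¹) ≈ 2.380×10⁷ m/s.
B = mv/(|q|r) = (9.109×10⁻³¹)(2.380×10⁷)/((1.602×10⁻¹⁹)(3.01×10⁻⁴)) ≈ 0.450 T.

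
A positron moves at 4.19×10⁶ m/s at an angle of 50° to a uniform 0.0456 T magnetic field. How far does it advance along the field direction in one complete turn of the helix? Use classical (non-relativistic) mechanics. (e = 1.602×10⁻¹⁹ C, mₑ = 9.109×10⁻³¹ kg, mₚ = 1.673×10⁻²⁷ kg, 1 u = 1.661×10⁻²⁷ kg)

p ≈ 2.11×10⁻³ m

v∥ = v cosθ = 4.19×10⁶·cos50° ≈ 2.693×10⁶ m/s.
T = 2πm/(|q|B) = 2π(9.109×10⁻³¹)/((1.602×10⁻¹⁹)(0.0456)) ≈ 7.835×10⁻¹⁰ s.
pitch = v∥ T = (2.693×10⁶)(7.835×10⁻¹⁰) ≈ 2.11×10⁻³ m.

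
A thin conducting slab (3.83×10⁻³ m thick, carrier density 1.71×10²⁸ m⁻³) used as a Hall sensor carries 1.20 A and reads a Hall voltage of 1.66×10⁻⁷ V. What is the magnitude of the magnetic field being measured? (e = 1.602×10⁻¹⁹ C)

B ≈ 1.45 T

From V_H = IB/(n e t), B = V_H n e t / I.
B = (1.66×10⁻⁷)(1.71×10²⁸)(1.602×10⁻¹⁹)(3.83×10⁻³)/1.20 ≈ 1.45 T.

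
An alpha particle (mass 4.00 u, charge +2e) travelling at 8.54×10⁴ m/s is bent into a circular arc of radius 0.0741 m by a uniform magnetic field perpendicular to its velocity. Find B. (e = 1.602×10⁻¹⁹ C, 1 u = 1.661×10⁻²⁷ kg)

From |q|vB = mv²/r, B = mv/(|q|r).
B = (6.644×10⁻²⁷)(8.54×10⁴)/((3.204×10⁻¹⁹)(0.0741)) ≈ 0.0239 T.

B ≈ 0.0239 T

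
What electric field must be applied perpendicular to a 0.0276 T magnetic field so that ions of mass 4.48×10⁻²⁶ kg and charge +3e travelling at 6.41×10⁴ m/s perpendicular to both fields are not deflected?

For straight-line motion qE = qvB, so E = vB.
E = 6.41×10⁴ × 0.0276 = 1770 V/m.

E = 1770 V/m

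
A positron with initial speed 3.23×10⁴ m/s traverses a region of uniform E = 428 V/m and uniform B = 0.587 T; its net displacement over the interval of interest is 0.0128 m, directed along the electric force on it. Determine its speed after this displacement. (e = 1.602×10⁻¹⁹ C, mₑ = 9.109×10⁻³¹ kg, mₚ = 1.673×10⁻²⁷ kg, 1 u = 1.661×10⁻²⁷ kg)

v_f ≈ 1.39×10⁶ m/s

B does no work; ΔKE = |q|E d.
½mv_f² = ½mv₀² + |q|Ed = ½(9.109×10⁻³¹)(3.23×10⁴)² + (1.602×10⁻¹⁹)(428)(0.0128) ≈ 4.752×10⁻²² J + 8.776×10⁻¹⁹ J ≈ 8.781×10⁻¹⁹ J.
v_f = √(2·8.781×10⁻¹⁹/9.109×10⁻³¹) ≈ 1.39×10⁶ m/s.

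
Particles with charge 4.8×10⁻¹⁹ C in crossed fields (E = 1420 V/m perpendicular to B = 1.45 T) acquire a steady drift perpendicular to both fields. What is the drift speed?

v_d ≈ 979 m/s

In crossed fields the guiding centre drifts at v_d = |E×B|/B² = E/B, independent of charge and mass.
v_d = 1420/1.45 = 979 m/s.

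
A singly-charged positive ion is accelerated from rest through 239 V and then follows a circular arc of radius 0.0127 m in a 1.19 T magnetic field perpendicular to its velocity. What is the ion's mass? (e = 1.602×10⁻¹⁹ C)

Combine |q|V = ½mv² and r = mv/(|q|B): eliminate v to get m = qB²r²/(2V).
m = (1.602×10⁻¹⁹)(1.19)²(0.0127)²/(2·239) ≈ 7.65×10⁻²⁶ kg.

m ≈ 7.65×10⁻²⁶ kg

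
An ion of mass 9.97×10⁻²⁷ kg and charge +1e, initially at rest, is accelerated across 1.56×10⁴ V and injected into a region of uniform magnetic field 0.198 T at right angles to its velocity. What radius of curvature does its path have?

Acceleration: |q|V = ½mv² ⇒ v = √(2|q|V/m) = √(2·1.602×10⁻¹⁹·1.56×10⁴/9.97×10⁻²⁷) ≈ 7.080×10⁵ m/s.
In the field: r = mv/(|q|B) = (9.97×10⁻²⁷)(7.080×10⁵)/((1.602×10⁻¹⁹)(0.198)) ≈ 0.223 m.

r ≈ 0.223 m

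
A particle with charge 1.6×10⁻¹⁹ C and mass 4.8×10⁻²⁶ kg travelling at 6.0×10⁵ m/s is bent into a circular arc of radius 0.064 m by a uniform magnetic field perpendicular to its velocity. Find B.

From |q|vB = mv²/r, B = mv/(|q|r).
B = (4.8×10⁻²⁶)(6.0×10⁵)/((1.6×10⁻¹⁹)(0.064)) ≈ 2.8 T.

B ≈ 2.8 T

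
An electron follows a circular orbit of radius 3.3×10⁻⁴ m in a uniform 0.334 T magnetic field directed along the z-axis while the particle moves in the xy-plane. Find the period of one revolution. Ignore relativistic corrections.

The cyclotron period depends only on m, q, B: T = 2πm/(|q|B).
T = 2π(9.109×10⁻³¹)/((1.602×10⁻¹⁹)(0.334)) ≈ 1.07×10⁻¹⁰ s.

T ≈ 1.07×10⁻¹⁰ s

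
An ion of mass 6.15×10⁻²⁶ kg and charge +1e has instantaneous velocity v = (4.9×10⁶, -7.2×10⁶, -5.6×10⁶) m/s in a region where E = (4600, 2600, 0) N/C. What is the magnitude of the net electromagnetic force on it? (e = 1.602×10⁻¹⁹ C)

Only an electric field acts, so F = qE = (1.602×10⁻¹⁹ C)·(4600, 2600, 0) = (7.37×10⁻¹⁶, 4.17×10⁻¹⁶, 0) N.
|F| = 8.46×10⁻¹⁶ N.

|F| ≈ 8.46×10⁻¹⁶ N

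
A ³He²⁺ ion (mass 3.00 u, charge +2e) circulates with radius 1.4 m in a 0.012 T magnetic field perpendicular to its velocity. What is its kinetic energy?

v = |q|Br/m, then KE = ½mv² = (qBr)²/(2m).
v = (3.204×10⁻¹⁹)(0.012)(1.4)/4.983×10⁻²⁷ ≈ 1.080×10⁶ m/s.
KE = ½(4.983×10⁻²⁷)(1.080×10⁶)² ≈ 2.9×10⁻¹⁵ J.

KE ≈ 2.9×10⁻¹⁵ J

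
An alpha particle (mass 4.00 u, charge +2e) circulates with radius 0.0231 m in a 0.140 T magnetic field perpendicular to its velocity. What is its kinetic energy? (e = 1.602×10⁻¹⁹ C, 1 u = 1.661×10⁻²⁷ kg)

KE ≈ 8.08×10⁻¹⁷ J

v = |q|Br/m, then KE = ½mv² = (qBr)²/(2m).
v = (3.204×10⁻¹⁹)(0.140)(0.0231)/6.644×10⁻²⁷ ≈ 1.560×10⁵ m/s.
KE = ½(6.644×10⁻²⁷)(1.560×10⁵)² ≈ 8.08×10⁻¹⁷ J.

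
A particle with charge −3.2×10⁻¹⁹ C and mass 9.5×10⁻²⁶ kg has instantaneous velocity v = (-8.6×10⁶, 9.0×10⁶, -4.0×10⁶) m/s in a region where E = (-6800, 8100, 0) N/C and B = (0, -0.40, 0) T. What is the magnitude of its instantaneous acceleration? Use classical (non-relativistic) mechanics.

|a| ≈ 1.28×10¹³ m/s²

v×B = (-1.60×10⁶, 0, 3.44×10⁶) N/C.
E + v×B = (-1.61×10⁶, 8100, 3.44×10⁶) N/C.
F = q(E + v×B) = (−3.2×10⁻¹⁹ C)·(-1.61×10⁶, 8100, 3.44×10⁶) = (5.14×10⁻¹³, -2.59×10⁻¹⁵, -1.10×10⁻¹²) N.
|a| = |F|/m = 1.215×10⁻¹²/9.5×10⁻²⁶ ≈ 1.28×10¹³ m/s².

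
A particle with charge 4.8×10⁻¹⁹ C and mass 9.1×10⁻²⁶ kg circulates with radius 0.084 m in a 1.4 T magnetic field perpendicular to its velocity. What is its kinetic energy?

KE ≈ 1.8×10⁻¹⁴ J

v = |q|Br/m, then KE = ½mv² = (qBr)²/(2m).
v = (4.8×10⁻¹⁹)(1.4)(0.084)/9.1×10⁻²⁶ ≈ 6.203×10⁵ m/s.
KE = ½(9.1×10⁻²⁶)(6.203×10⁵)² ≈ 1.8×10⁻¹⁴ J.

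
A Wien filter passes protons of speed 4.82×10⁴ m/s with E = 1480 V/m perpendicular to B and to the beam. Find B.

Balance of forces in the selector: qE = qvB ⇒ B = E/v.
B = 1480/4.82×10⁴ = 0.0307 T.

B = 0.0307 T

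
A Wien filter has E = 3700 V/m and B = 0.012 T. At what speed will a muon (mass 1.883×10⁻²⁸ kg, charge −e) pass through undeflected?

Straight-line motion ⇒ electric and magnetic forces cancel, so E = vB.
v = E/B = 3700/0.012 = 3.1×10⁵ m/s.

v = 3.1×10⁵ m/s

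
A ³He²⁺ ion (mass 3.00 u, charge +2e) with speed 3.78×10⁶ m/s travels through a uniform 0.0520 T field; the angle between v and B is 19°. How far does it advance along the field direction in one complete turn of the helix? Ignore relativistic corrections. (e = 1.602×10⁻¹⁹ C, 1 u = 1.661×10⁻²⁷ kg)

v∥ = v cosθ = 3.78×10⁶·cos19° ≈ 3.574×10⁶ m/s.
T = 2πm/(|q|B) = 2π(4.983×10⁻²⁷)/((3.204×10⁻¹⁹)(0.0520)) ≈ 1.879×10⁻⁶ s.
pitch = v∥ T = (3.574×10⁶)(1.879×10⁻⁶) ≈ 6.72 m.

p ≈ 6.72 m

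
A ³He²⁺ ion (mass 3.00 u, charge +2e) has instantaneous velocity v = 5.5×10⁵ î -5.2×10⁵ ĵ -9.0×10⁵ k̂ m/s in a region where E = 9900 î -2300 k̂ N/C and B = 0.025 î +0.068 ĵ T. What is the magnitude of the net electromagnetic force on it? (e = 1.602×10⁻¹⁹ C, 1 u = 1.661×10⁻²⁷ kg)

|F| ≈ 2.84×10⁻¹⁴ N

v×B = (6.12×10⁴, -2.25×10⁴, 5.04×10⁴) N/C.
E + v×B = (7.11×10⁴, -2.25×10⁴, 4.81×10⁴) N/C.
F = q(E + v×B) = (3.204×10⁻¹⁹ C)·(7.11×10⁴, -2.25×10⁴, 4.81×10⁴) = (2.28×10⁻¹⁴, -7.21×10⁻¹⁵, 1.54×10⁻¹⁴) N.
|F| = 2.84×10⁻¹⁴ N.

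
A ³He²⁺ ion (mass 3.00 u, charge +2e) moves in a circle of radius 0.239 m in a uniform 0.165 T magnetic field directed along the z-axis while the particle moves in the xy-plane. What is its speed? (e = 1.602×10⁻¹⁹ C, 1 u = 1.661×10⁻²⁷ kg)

v ≈ 2.54×10⁶ m/s

From |q|vB = mv²/r, v = |q|Br/m.
v = (3.204×10⁻¹⁹)(0.165)(0.239)/4.983×10⁻²⁷ ≈ 2.54×10⁶ m/s.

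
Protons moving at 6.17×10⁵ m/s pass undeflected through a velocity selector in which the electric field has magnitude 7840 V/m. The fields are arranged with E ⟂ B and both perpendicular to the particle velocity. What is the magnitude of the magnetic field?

Balance of forces in the selector: qE = qvB ⇒ B = E/v.
B = 7840/6.17×10⁵ = 0.0127 T.

B = 0.0127 T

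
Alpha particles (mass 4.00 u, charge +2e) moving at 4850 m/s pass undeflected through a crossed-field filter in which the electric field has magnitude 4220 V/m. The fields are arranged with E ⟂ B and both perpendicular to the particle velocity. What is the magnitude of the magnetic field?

Balance of forces in the selector: qE = qvB ⇒ B = E/v.
B = 4220/4850 = 0.870 T.

B = 0.870 T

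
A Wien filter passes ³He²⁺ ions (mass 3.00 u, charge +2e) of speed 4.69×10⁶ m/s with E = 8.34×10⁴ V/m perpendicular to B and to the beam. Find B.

Balance of forces in the selector: qE = qvB ⇒ B = E/v.
B = 8.34×10⁴/4.69×10⁶ = 0.0178 T.

B = 0.0178 T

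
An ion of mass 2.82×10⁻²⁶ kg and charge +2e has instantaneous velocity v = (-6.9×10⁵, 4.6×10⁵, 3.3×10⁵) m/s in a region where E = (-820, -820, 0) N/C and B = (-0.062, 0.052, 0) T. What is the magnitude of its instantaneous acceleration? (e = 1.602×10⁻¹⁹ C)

|a| ≈ 3.27×10¹¹ m/s²

v×B = (-1.72×10⁴, -2.05×10⁴, -7360) N/C.
E + v×B = (-1.80×10⁴, -2.13×10⁴, -7360) N/C.
F = q(E + v×B) = (3.204×10⁻¹⁹ C)·(-1.80×10⁴, -2.13×10⁴, -7360) = (-5.76×10⁻¹⁵, -6.82×10⁻¹⁵, -2.36×10⁻¹⁵) N.
|a| = |F|/m = 9.232×10⁻¹⁵/2.82×10⁻²⁶ ≈ 3.27×10¹¹ m/s².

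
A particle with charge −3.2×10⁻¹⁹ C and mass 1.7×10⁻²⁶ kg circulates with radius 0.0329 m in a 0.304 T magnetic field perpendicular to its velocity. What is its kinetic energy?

v = |q|Br/m, then KE = ½mv² = (qBr)²/(2m).
v = (3.2×10⁻¹⁹)(0.304)(0.0329)/1.7×10⁻²⁶ ≈ 1.883×10⁵ m/s.
KE = ½(1.7×10⁻²⁶)(1.883×10⁵)² ≈ 3.01×10⁻¹⁶ J.

KE ≈ 3.01×10⁻¹⁶ J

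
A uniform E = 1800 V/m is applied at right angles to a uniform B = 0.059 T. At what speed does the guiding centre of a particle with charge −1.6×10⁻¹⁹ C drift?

v_d ≈ 3.1×10⁴ m/s

The steady drift has the magnetic force balancing the electric force, so v_d = E/B.
v_d = 1800/0.059 = 3.1×10⁴ m/s.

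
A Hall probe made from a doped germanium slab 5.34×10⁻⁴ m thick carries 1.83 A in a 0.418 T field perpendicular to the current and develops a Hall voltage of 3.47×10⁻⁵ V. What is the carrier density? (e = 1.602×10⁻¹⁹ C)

n ≈ 2.58×10²⁶ m⁻³

From V_H = IB/(n e t), n = IB/(V_H e t).
n = (1.83)(0.418)/((3.47×10⁻⁵)(1.602×10⁻¹⁹)(5.34×10⁻⁴)) ≈ 2.58×10²⁶ m⁻³.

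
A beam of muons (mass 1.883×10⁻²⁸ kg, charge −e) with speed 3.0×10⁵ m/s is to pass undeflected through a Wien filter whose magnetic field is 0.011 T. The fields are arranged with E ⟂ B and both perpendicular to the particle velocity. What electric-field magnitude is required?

E = 3300 V/m

For straight-line motion qE = qvB, so E = vB.
E = 3.0×10⁵ × 0.011 = 3300 V/m.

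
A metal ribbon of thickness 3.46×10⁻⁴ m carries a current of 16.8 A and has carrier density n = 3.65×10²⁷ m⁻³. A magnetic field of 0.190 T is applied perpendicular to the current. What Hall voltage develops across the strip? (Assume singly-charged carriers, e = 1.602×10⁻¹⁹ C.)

V_H = IB/(n e t).
V_H = (16.8)(0.190)/((3.65×10²⁷)(1.602×10⁻¹⁹)(3.46×10⁻⁴)) ≈ 1.58×10⁻⁵ V.

V_H ≈ 1.58×10⁻⁵ V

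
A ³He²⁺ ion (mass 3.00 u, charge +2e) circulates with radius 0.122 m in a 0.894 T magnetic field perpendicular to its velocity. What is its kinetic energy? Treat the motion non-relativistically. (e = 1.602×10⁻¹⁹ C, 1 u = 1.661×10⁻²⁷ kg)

KE ≈ 1.23×10⁻¹³ J

v = |q|Br/m, then KE = ½mv² = (qBr)²/(2m).
v = (3.204×10⁻¹⁹)(0.894)(0.122)/4.983×10⁻²⁷ ≈ 7.013×10⁶ m/s.
KE = ½(4.983×10⁻²⁷)(7.013×10⁶)² ≈ 1.23×10⁻¹³ J.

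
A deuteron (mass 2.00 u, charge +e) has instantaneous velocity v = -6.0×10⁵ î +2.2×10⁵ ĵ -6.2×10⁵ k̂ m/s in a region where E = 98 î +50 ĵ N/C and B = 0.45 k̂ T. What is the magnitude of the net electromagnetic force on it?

v×B = (9.90×10⁴, 2.70×10⁵, 0) N/C.
E + v×B = (9.91×10⁴, 2.70×10⁵, 0) N/C.
F = q(E + v×B) = (1.602×10⁻¹⁹ C)·(9.91×10⁴, 2.70×10⁵, 0) = (1.59×10⁻¹⁴, 4.33×10⁻¹⁴, 0) N.
|F| = 4.61×10⁻¹⁴ N.

|F| ≈ 4.61×10⁻¹⁴ N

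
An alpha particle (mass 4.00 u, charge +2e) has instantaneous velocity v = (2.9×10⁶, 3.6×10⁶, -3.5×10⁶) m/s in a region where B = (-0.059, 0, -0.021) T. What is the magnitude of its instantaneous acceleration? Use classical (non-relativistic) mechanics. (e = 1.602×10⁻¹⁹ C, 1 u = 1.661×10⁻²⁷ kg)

|a| ≈ 1.69×10¹³ m/s²

v×B = (-7.56×10⁴, 2.67×10⁵, 2.12×10⁵) N/C.
F = q v×B = (3.204×10⁻¹⁹ C)·(-7.56×10⁴, 2.67×10⁵, 2.12×10⁵) = (-2.42×10⁻¹⁴, 8.57×10⁻¹⁴, 6.81×10⁻¹⁴) N.
|a| = |F|/m = 1.121×10⁻¹³/6.644×10⁻²⁷ ≈ 1.69×10¹³ m/s².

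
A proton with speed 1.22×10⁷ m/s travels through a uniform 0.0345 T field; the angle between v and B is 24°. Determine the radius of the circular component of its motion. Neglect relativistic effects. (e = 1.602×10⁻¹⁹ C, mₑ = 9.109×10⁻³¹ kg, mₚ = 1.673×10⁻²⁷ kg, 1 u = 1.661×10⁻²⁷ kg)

v⊥ = v sinθ = 1.22×10⁷·sin24° ≈ 4.962×10⁶ m/s.
r = m v⊥/(|q|B) = (1.673×10⁻²⁷)(4.962×10⁶)/((1.602×10⁻¹⁹)(0.0345)) ≈ 1.50 m.

r ≈ 1.50 m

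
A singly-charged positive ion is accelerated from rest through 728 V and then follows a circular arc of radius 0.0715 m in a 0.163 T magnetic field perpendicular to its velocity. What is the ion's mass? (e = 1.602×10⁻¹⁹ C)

m ≈ 1.49×10⁻²⁶ kg

Combine |q|V = ½mv² and r = mv/(|q|B): eliminate v to get m = qB²r²/(2V).
m = (1.602×10⁻¹⁹)(0.163)²(0.0715)²/(2·728) ≈ 1.49×10⁻²⁶ kg.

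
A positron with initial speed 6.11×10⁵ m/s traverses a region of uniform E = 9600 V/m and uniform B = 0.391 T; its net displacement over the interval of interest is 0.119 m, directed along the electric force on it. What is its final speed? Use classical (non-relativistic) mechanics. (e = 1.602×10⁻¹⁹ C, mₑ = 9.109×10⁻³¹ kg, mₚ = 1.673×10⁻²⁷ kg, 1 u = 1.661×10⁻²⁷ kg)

B does no work; ΔKE = |q|E d.
½mv_f² = ½mv₀² + |q|Ed = ½(9.109×10⁻³¹)(6.11×10⁵)² + (1.602×10⁻¹⁹)(9600)(0.119) ≈ 1.700×10⁻¹⁹ J + 1.830×10⁻¹⁶ J ≈ 1.832×10⁻¹⁶ J.
v_f = √(2·1.832×10⁻¹⁶/9.109×10⁻³¹) ≈ 2.01×10⁷ m/s.

v_f ≈ 2.01×10⁷ m/s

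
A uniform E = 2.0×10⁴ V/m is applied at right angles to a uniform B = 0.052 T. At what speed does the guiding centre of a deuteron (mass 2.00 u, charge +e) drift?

v_d ≈ 3.8×10⁵ m/s

The E×B drift speed is v_d = E/B.
v_d = 2.0×10⁴/0.052 = 3.8×10⁵ m/s.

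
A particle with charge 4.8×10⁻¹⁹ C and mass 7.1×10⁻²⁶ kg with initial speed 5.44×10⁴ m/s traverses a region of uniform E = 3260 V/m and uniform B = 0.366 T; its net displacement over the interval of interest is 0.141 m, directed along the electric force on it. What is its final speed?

B does no work; ΔKE = |q|E d.
½mv_f² = ½mv₀² + |q|Ed = ½(7.1×10⁻²⁶)(5.44×10⁴)² + (4.8×10⁻¹⁹)(3260)(0.141) ≈ 1.051×10⁻¹⁶ J + 2.206×10⁻¹⁶ J ≈ 3.257×10⁻¹⁶ J.
v_f = √(2·3.257×10⁻¹⁶/7.1×10⁻²⁶) ≈ 9.58×10⁴ m/s.

v_f ≈ 9.58×10⁴ m/s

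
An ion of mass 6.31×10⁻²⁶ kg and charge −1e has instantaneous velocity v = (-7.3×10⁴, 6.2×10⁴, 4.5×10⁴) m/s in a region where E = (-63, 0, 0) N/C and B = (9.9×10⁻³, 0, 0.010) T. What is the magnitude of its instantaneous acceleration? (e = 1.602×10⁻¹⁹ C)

|a| ≈ 3.65×10⁹ m/s²

v×B = (620, 1180, -614) N/C.
E + v×B = (557, 1180, -614) N/C.
F = q(E + v×B) = (−1.602×10⁻¹⁹ C)·(557, 1180, -614) = (-8.92×10⁻¹⁷, -1.88×10⁻¹⁶, 9.83×10⁻¹⁷) N.
|a| = |F|/m = 2.304×10⁻¹⁶/6.31×10⁻²⁶ ≈ 3.65×10⁹ m/s².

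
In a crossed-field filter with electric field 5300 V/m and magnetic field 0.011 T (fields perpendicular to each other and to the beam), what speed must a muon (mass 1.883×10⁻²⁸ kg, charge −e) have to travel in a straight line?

Straight-line motion ⇒ electric and magnetic forces cancel, so E = vB.
v = E/B = 5300/0.011 = 4.8×10⁵ m/s.

v = 4.8×10⁵ m/s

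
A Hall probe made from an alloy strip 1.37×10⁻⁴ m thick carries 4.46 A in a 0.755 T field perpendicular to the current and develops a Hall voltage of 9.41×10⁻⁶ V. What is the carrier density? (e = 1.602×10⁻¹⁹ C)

From V_H = IB/(n e t), n = IB/(V_H e t).
n = (4.46)(0.755)/((9.41×10⁻⁶)(1.602×10⁻¹⁹)(1.37×10⁻⁴)) ≈ 1.63×10²⁸ m⁻³.

n ≈ 1.63×10²⁸ m⁻³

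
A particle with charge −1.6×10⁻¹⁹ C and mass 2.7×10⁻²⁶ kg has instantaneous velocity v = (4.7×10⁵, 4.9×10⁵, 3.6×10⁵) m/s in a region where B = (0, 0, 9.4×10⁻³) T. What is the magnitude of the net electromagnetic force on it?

|F| ≈ 1.02×10⁻¹⁵ N

v×B = (4610, -4420, 0) N/C.
F = q v×B = (−1.6×10⁻¹⁹ C)·(4610, -4420, 0) = (-7.37×10⁻¹⁶, 7.07×10⁻¹⁶, 0) N.
|F| = 1.02×10⁻¹⁵ N.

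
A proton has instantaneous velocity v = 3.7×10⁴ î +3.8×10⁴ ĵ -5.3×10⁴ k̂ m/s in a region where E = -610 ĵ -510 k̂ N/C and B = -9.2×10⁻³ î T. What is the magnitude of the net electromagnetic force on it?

|F| ≈ 3.23×10⁻¹⁷ N

v×B = (0, 488, 350) N/C.
E + v×B = (0, -122, -160) N/C.
F = q(E + v×B) = (1.602×10⁻¹⁹ C)·(0, -122, -160) = (0, -1.96×10⁻¹⁷, -2.57×10⁻¹⁷) N.
|F| = 3.23×10⁻¹⁷ N.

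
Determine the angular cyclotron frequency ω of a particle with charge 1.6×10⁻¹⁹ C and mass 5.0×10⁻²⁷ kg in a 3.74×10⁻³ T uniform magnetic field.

ω ≈ 1.20×10⁵ rad/s

ω = |q|B/m.
ω = (1.6×10⁻¹⁹)(3.74×10⁻³)/5.0×10⁻²⁷ ≈ 1.20×10⁵ rad/s.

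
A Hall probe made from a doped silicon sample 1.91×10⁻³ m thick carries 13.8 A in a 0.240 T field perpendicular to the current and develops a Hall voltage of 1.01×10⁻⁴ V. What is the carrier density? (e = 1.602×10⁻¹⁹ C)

n ≈ 1.07×10²⁶ m⁻³

From V_H = IB/(n e t), n = IB/(V_H e t).
n = (13.8)(0.240)/((1.01×10⁻⁴)(1.602×10⁻¹⁹)(1.91×10⁻³)) ≈ 1.07×10²⁶ m⁻³.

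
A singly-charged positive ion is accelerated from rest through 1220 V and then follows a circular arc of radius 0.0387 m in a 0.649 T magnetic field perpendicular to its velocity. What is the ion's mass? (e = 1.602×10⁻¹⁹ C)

m ≈ 4.14×10⁻²⁶ kg

Combine |q|V = ½mv² and r = mv/(|q|B): eliminate v to get m = qB²r²/(2V).
m = (1.602×10⁻¹⁹)(0.649)²(0.0387)²/(2·1220) ≈ 4.14×10⁻²⁶ kg.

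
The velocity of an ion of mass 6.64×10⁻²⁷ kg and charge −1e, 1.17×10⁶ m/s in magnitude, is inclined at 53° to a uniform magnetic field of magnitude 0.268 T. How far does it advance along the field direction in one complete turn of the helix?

v∥ = v cosθ = 1.17×10⁶·cos53° ≈ 7.041×10⁵ m/s.
T = 2πm/(|q|B) = 2π(6.64×10⁻²⁷)/((1.602×10⁻¹⁹)(0.268)) ≈ 9.717×10⁻⁷ s.
pitch = v∥ T = (7.041×10⁵)(9.717×10⁻⁷) ≈ 0.684 m.

p ≈ 0.684 m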